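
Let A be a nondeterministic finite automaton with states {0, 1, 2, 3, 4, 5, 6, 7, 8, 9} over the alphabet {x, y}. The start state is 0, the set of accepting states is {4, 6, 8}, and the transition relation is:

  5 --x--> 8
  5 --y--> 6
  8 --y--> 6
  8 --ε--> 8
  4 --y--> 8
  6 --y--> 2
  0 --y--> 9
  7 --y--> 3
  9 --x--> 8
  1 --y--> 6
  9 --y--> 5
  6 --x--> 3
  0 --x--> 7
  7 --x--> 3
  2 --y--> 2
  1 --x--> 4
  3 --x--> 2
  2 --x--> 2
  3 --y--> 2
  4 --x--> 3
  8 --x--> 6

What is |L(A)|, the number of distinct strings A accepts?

The useful subgraph on states {0, 5, 6, 8, 9} is acyclic, so L(A) is finite; the longest accepting path visits 5 useful states, giving maximum string length 4.
Counting accepting paths from 0 by length: 1 of length 2, 4 of length 3, 2 of length 4. Total 7.

7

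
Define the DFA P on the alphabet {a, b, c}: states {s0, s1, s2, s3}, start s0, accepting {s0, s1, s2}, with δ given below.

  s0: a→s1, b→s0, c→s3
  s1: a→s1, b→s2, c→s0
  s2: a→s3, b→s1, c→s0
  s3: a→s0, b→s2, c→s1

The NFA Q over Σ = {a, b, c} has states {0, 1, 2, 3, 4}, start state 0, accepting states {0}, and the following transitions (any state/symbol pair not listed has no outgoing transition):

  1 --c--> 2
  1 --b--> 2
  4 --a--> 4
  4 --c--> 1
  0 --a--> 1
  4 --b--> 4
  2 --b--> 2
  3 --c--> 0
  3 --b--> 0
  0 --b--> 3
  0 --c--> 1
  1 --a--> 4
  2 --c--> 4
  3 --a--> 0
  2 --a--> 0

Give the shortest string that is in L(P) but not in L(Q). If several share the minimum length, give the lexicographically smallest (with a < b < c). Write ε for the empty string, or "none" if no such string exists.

The string a is accepted by P but not by Q.
No shorter string lies in the difference, and a is the lexicographically first length-1 string in L(P) \ L(Q).

a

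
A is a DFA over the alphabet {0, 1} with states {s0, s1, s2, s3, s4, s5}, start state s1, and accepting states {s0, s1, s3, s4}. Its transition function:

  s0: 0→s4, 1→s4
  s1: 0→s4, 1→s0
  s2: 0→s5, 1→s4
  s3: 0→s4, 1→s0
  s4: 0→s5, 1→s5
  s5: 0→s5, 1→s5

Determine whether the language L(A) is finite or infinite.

finite

The useful states (reachable from s1 and able to reach an accepting state) are {s0, s1, s4}.
Restricted to these states the transition graph has no cycle, so every accepting path has bounded length and L is finite.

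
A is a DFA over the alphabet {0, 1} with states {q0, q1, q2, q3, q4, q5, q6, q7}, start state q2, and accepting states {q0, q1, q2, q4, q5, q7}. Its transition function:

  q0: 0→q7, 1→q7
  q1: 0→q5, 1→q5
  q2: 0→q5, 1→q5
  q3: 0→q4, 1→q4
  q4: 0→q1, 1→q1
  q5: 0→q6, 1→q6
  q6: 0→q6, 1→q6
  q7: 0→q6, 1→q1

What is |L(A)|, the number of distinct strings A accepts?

The useful subgraph on states {q2, q5} is acyclic, so L(A) is finite; the longest accepting path visits 2 useful states, giving maximum string length 1.
Counting accepting paths from q2 by length: 1 of length 0, 2 of length 1. Total 3.

3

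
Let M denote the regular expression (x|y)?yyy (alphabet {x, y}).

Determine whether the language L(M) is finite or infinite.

The expression contains no Kleene star (every subexpression denotes a finite set), so L(M) is finite.

finite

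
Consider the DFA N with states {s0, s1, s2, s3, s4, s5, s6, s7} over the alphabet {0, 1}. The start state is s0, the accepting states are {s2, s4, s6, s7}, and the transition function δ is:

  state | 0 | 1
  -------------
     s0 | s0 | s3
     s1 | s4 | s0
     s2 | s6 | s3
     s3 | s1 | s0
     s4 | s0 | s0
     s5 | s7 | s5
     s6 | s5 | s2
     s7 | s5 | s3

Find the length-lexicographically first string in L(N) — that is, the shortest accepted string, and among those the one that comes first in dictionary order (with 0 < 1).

A breadth-first search from s0 reaches an accepting state first via the path s0 → s3 → s1 → s4 on input 100.
No string of length < 3 is accepted (BFS exhausts all shorter strings without reaching an accepting state), and 100 is the lexicographically least accepting string of length 3.

100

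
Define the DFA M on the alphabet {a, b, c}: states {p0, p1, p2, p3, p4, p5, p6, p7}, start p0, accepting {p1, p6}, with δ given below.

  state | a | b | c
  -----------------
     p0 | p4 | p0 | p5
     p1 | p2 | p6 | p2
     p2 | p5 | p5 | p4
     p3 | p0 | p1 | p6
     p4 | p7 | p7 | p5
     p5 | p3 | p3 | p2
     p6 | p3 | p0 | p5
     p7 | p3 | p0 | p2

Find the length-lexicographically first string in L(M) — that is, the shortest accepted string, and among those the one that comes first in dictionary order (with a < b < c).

A breadth-first search from p0 reaches an accepting state first via the path p0 → p5 → p3 → p1 on input cab.
No string of length < 3 is accepted (BFS exhausts all shorter strings without reaching an accepting state), and cab is the lexicographically least accepting string of length 3.

cab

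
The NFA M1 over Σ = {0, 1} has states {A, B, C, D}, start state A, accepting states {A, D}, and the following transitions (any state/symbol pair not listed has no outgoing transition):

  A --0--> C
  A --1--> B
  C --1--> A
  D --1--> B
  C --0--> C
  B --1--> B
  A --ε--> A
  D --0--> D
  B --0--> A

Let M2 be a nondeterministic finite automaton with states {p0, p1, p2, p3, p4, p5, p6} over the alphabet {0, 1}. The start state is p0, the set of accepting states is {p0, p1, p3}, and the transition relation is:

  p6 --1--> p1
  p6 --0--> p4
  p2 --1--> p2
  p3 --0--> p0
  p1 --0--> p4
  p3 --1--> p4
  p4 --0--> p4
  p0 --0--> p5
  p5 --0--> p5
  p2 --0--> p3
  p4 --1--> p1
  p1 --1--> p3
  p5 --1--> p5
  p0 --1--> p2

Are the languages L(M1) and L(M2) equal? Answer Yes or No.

The string 01 is accepted by M1 but rejected by M2.
So L(M1) ≠ L(M2).

No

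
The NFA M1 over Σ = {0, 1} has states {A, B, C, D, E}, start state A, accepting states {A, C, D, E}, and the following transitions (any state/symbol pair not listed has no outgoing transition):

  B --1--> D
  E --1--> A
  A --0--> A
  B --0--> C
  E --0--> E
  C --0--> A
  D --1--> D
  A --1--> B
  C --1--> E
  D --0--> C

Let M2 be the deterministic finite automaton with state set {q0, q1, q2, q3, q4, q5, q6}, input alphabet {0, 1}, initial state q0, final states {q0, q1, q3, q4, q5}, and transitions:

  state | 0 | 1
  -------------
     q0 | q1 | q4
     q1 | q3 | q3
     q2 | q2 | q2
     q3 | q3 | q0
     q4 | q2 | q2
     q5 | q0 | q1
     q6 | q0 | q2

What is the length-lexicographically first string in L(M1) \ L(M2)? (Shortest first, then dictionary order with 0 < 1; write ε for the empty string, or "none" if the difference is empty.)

10

The string 10 is accepted by M1 but not by M2.
No shorter string lies in the difference, and 10 is the lexicographically first length-2 string in L(M1) \ L(M2).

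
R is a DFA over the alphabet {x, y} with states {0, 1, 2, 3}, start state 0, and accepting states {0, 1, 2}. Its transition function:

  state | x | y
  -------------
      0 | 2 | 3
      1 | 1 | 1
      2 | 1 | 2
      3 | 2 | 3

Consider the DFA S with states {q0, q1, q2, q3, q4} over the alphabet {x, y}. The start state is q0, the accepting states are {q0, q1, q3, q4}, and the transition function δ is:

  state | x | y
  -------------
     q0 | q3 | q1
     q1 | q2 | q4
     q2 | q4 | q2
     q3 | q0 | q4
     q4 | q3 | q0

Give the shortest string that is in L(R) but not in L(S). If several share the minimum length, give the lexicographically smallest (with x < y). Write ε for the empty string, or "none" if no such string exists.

yx

The string yx is accepted by R but not by S.
No shorter string lies in the difference, and yx is the lexicographically first length-2 string in L(R) \ L(S).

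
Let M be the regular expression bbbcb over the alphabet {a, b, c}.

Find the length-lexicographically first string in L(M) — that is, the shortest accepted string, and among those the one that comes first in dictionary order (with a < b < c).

By inspection of the expression, no string of length less than 5 matches, and bbbcb is the lexicographically first match of length 5.

bbbcb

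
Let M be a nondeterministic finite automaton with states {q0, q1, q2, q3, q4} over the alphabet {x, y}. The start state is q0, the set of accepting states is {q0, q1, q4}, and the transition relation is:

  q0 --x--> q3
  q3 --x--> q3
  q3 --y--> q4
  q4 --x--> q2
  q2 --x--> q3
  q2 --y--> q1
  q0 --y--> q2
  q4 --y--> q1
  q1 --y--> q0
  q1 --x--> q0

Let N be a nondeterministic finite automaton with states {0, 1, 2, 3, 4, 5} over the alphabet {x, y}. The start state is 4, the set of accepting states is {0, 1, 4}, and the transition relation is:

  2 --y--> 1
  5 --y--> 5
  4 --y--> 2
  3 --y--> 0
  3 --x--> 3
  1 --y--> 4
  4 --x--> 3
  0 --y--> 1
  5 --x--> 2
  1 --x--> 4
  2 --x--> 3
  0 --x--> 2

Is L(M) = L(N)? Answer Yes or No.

Yes

Exploring the product automaton M × N from the start pair (q0, 4), following both machines on each input symbol, reaches 5 state pairs: (q0, 4), (q3, 3), (q2, 2), (q4, 0), (q1, 1).
M accepts in {q0, q1, q4} and N accepts in {0, 1, 4}. In every reachable pair the two components are either both accepting — (q0, 4), (q4, 0), (q1, 1) — or both non-accepting, so no string is accepted by exactly one of the machines: L(M) \ L(N) and L(N) \ L(M) are both empty.
Hence every string is accepted by M iff it is accepted by N, and the two languages coincide.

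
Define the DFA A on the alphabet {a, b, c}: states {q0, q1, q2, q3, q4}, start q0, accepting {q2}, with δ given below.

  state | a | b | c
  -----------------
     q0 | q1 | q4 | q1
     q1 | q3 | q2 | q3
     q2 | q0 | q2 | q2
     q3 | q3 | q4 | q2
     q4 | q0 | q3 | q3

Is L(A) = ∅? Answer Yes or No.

No

The string ab is accepted: the run q0 → q1 → q2 ends in the accepting state q2.
Since at least one string is accepted, L(A) is not empty.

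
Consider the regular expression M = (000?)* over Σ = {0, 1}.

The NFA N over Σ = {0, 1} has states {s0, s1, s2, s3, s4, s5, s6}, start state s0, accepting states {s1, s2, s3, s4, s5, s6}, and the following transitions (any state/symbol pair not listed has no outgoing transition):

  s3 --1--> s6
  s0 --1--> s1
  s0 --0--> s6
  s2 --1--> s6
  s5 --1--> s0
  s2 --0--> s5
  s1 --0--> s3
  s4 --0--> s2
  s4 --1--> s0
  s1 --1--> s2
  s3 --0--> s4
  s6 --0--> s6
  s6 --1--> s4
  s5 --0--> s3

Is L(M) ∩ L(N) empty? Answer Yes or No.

The string 00 is accepted by both M and N.
Hence L(M) ∩ L(N) ≠ ∅.

No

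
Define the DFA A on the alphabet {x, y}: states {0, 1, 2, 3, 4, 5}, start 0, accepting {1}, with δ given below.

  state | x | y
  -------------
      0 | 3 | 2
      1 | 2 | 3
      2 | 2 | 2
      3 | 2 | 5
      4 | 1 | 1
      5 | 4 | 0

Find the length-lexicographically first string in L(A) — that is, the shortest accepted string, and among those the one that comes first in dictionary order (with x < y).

xyxx

A breadth-first search from 0 reaches an accepting state first via the path 0 → 3 → 5 → 4 → 1 on input xyxx.
No string of length < 4 is accepted (BFS exhausts all shorter strings without reaching an accepting state), and xyxx is the lexicographically least accepting string of length 4.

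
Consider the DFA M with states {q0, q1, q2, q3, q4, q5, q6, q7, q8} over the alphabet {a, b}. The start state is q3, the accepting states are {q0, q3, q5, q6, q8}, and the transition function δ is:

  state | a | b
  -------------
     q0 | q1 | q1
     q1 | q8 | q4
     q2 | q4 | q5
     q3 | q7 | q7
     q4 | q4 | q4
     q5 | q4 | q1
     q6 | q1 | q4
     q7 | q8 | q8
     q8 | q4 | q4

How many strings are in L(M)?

5

The useful subgraph on states {q3, q7, q8} is acyclic, so L(M) is finite; the longest accepting path visits 3 useful states, giving maximum string length 2.
Counting accepting paths from q3 by length: 1 of length 0, 4 of length 2. Total 5.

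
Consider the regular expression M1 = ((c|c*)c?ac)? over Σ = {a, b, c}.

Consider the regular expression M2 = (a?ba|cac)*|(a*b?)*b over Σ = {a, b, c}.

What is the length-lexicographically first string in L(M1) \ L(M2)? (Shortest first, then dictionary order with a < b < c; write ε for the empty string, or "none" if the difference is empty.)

ac

The string ac is accepted by M1 but not by M2.
No shorter string lies in the difference, and ac is the lexicographically first length-2 string in L(M1) \ L(M2).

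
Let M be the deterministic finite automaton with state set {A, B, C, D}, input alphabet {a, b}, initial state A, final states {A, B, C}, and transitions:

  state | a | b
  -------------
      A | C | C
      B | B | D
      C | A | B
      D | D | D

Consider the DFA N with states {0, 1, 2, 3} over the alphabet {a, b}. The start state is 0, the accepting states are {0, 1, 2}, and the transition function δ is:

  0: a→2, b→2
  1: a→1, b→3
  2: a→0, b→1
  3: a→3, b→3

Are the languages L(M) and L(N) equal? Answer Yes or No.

Exploring the product automaton M × N from the start pair (A, 0), following both machines on each input symbol, reaches 4 state pairs: (A, 0), (C, 2), (B, 1), (D, 3).
M accepts in {A, B, C} and N accepts in {0, 1, 2}. In every reachable pair the two components are either both accepting — (A, 0), (C, 2), (B, 1) — or both non-accepting, so no string is accepted by exactly one of the machines: L(M) \ L(N) and L(N) \ L(M) are both empty.
Hence every string is accepted by M iff it is accepted by N, and the two languages coincide.

Yes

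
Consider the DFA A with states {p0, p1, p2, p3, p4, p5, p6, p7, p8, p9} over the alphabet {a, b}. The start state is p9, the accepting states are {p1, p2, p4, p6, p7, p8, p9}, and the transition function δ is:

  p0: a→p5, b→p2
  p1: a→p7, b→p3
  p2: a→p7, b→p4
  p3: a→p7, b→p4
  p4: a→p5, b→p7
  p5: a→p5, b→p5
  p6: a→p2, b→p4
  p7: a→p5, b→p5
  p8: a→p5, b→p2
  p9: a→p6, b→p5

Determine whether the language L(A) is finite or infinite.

The useful states (reachable from p9 and able to reach an accepting state) are {p2, p4, p6, p7, p9}.
Restricted to these states the transition graph has no cycle, so every accepting path has bounded length and L is finite.

finite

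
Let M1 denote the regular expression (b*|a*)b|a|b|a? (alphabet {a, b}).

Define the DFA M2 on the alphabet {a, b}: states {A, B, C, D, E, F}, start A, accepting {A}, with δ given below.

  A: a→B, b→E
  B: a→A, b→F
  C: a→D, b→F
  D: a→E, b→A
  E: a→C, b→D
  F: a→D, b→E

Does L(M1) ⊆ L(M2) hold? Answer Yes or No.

No

The string a is in L(M1) but not in L(M2).
So L(M1) ⊄ L(M2).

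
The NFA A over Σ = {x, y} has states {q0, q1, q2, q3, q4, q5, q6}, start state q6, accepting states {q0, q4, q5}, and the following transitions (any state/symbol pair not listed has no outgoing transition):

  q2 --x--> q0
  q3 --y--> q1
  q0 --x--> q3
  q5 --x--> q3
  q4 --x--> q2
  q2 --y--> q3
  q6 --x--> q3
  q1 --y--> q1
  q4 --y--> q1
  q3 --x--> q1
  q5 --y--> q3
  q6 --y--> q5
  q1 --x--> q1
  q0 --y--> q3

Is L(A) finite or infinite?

The useful states (reachable from q6 and able to reach an accepting state) are {q5, q6}.
Restricted to these states the transition graph has no cycle, so every accepting path has bounded length and L is finite.

finite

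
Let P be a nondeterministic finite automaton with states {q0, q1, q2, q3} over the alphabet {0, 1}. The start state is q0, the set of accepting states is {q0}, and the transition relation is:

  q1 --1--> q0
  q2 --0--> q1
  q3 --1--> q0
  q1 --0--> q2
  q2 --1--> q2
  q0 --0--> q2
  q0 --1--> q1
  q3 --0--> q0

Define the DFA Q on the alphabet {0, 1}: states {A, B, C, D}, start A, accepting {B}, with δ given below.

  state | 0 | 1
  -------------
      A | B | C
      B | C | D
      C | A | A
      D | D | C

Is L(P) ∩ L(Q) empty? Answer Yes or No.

Yes

Exploring the product automaton P × Q from the start pair (q0, A), following both machines on each input symbol, reaches 11 state pairs: (q0, A), (q2, B), (q1, C), (q2, D), (q2, A), (q1, D), (q2, C), (q1, B), (q0, C), (q1, A), (q0, D).
P accepts in {q0} and Q accepts in {B}; no reachable pair has both components accepting, so no string drives both machines to acceptance simultaneously and L(P) ∩ L(Q) = ∅.
So no string is accepted by both, and the intersection is empty.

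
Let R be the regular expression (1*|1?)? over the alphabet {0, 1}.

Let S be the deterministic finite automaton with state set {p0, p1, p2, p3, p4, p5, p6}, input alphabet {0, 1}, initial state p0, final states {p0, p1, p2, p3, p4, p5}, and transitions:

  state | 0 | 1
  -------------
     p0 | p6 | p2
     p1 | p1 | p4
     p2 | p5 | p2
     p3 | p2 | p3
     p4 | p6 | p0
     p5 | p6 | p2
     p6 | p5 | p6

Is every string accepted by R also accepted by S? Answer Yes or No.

Yes

Converting the expression R to a DFA (subset construction, then merging equivalent states) gives the minimal DFA with states {r0, r1}, start state r0, accepting states {r0} and transitions r0: 0→r1, 1→r0; r1: 0→r1, 1→r1.
Exploring the product automaton R × S from the start pair (r0, p0), following both machines on each input symbol, reaches 5 state pairs: (r0, p0), (r1, p6), (r0, p2), (r1, p5), (r1, p2).
R accepts in {r0} and S accepts in {p0, p1, p2, p3, p4, p5}. The reachable pairs whose R-component is accepting are (r0, p0), (r0, p2); in each of them the S-component is accepting too, so the product for L(R) \ L(S) (R-component accepting, S-component rejecting) has no reachable accepting pair and the difference is empty.
Hence every string in L(R) is also in L(S).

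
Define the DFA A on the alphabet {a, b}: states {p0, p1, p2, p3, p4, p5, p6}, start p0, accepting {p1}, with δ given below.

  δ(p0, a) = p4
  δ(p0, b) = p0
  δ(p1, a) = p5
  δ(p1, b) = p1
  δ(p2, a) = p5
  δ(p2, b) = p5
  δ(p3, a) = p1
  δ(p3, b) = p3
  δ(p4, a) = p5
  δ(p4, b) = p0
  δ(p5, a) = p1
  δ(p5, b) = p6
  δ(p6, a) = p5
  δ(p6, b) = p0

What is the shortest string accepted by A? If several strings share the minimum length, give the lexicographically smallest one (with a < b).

A breadth-first search from p0 reaches an accepting state first via the path p0 → p4 → p5 → p1 on input aaa.
No string of length < 3 is accepted (BFS exhausts all shorter strings without reaching an accepting state), and aaa is the lexicographically least accepting string of length 3.

aaa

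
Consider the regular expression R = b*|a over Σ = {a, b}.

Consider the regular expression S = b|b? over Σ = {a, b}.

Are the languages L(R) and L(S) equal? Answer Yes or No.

No

The string a is accepted by R but rejected by S.
So L(R) ≠ L(S).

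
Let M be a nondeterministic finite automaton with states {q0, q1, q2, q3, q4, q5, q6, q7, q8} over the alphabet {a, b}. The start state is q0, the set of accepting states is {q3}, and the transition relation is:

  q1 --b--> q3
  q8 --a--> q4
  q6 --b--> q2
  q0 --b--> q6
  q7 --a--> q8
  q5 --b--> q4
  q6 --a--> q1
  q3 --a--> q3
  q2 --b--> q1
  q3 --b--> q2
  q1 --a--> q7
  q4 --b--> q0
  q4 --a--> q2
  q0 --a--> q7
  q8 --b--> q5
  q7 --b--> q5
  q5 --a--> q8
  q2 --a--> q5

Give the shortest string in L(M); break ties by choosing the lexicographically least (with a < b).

bab

A breadth-first search from q0 reaches an accepting state first via the path q0 → q6 → q1 → q3 on input bab.
No string of length < 3 is accepted (BFS exhausts all shorter strings without reaching an accepting state), and bab is the lexicographically least accepting string of length 3.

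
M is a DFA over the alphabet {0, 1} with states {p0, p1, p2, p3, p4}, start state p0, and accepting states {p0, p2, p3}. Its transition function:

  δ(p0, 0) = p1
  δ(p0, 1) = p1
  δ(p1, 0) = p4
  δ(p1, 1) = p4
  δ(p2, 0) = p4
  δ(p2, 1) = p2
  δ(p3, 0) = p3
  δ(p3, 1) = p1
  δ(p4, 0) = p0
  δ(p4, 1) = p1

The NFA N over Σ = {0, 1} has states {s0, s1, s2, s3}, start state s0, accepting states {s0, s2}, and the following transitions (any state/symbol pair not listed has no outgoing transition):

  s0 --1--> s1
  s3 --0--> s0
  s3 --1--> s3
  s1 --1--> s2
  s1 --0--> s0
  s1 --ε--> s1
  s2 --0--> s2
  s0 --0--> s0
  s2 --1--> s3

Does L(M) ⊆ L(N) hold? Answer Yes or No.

Exploring the product automaton M × N from the start pair (p0, s0), following both machines on each input symbol, reaches 10 state pairs: (p0, s0), (p1, s0), (p1, s1), (p4, s0), (p4, s1), (p4, s2), (p1, s2), (p0, s2), (p1, s3), (p4, s3).
M accepts in {p0, p2, p3} and N accepts in {s0, s2}. The reachable pairs whose M-component is accepting are (p0, s0), (p0, s2); in each of them the N-component is accepting too, so the product for L(M) \ L(N) (M-component accepting, N-component rejecting) has no reachable accepting pair and the difference is empty.
Hence every string in L(M) is also in L(N).

Yes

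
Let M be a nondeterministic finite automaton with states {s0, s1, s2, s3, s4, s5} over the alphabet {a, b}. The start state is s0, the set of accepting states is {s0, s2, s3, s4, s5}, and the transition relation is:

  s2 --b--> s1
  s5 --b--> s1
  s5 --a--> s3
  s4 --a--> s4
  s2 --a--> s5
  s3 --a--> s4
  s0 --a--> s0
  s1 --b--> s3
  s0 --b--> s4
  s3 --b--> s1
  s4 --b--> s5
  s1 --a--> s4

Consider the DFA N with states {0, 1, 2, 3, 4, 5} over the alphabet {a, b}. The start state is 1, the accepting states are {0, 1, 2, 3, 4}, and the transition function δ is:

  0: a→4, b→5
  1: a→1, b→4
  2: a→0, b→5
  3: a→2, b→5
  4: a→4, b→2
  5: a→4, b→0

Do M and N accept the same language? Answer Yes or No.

Exploring the product automaton M × N from the start pair (s0, 1), following both machines on each input symbol, reaches 5 state pairs: (s0, 1), (s4, 4), (s5, 2), (s3, 0), (s1, 5).
M accepts in {s0, s2, s3, s4, s5} and N accepts in {0, 1, 2, 3, 4}. In every reachable pair the two components are either both accepting — (s0, 1), (s4, 4), (s5, 2), (s3, 0) — or both non-accepting, so no string is accepted by exactly one of the machines: L(M) \ L(N) and L(N) \ L(M) are both empty.
Hence every string is accepted by M iff it is accepted by N, and the two languages coincide.

Yes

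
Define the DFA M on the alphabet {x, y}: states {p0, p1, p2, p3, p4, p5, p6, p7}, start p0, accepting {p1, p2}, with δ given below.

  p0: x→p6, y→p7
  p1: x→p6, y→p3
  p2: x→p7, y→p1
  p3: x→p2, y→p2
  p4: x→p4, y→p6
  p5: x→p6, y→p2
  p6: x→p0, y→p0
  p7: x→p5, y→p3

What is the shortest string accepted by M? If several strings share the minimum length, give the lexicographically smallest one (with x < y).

A breadth-first search from p0 reaches an accepting state first via the path p0 → p7 → p5 → p2 on input yxy.
No string of length < 3 is accepted (BFS exhausts all shorter strings without reaching an accepting state), and yxy is the lexicographically least accepting string of length 3.

yxy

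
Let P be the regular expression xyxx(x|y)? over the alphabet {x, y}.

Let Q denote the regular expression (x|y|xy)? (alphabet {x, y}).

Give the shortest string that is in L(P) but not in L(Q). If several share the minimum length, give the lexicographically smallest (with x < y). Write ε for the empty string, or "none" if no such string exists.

The string xyxx is accepted by P but not by Q.
No shorter string lies in the difference, and xyxx is the lexicographically first length-4 string in L(P) \ L(Q).

xyxx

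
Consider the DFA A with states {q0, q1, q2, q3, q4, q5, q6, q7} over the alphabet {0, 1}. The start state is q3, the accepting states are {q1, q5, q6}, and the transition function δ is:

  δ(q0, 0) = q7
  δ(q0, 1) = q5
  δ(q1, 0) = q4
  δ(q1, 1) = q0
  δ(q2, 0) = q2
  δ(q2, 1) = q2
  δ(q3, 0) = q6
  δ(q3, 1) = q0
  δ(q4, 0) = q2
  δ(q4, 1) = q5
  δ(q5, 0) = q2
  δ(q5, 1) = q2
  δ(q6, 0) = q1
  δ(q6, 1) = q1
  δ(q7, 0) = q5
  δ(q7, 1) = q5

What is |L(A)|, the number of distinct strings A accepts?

The useful subgraph on states {q0, q1, q3, q4, q5, q6, q7} is acyclic, so L(A) is finite; the longest accepting path visits 6 useful states, giving maximum string length 5.
Counting accepting paths from q3 by length: 1 of length 1, 3 of length 2, 2 of length 3, 4 of length 4, 4 of length 5. Total 14.

14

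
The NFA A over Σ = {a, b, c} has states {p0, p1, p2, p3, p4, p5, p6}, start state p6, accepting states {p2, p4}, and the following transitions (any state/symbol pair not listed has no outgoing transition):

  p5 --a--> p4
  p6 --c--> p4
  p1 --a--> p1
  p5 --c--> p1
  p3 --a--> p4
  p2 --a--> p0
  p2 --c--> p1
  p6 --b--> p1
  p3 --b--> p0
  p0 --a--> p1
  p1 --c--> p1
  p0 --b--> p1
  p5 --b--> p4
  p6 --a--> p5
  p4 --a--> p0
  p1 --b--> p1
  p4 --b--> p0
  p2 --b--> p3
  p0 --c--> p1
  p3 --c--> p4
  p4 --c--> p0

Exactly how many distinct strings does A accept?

3

The useful subgraph on states {p4, p5, p6} is acyclic, so L(A) is finite; the longest accepting path visits 3 useful states, giving maximum string length 2.
Counting accepting paths from p6 by length: 1 of length 1, 2 of length 2. Total 3.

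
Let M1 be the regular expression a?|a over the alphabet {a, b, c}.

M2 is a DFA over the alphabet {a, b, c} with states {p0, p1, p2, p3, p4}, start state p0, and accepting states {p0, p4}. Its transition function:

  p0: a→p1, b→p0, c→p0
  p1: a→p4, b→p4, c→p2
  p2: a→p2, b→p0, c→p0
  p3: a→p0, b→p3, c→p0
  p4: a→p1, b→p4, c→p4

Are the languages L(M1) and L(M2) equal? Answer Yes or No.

No

The string a is accepted by M1 but rejected by M2.
So L(M1) ≠ L(M2).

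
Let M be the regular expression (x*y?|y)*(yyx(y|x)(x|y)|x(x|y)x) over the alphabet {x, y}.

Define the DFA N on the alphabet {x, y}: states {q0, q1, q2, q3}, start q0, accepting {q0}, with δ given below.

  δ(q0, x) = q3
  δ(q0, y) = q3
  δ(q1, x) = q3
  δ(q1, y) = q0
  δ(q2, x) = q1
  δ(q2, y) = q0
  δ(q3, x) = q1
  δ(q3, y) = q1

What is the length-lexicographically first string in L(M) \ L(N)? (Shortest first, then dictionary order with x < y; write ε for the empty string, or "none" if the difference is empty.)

xxx

The string xxx is accepted by M but not by N.
No shorter string lies in the difference, and xxx is the lexicographically first length-3 string in L(M) \ L(N).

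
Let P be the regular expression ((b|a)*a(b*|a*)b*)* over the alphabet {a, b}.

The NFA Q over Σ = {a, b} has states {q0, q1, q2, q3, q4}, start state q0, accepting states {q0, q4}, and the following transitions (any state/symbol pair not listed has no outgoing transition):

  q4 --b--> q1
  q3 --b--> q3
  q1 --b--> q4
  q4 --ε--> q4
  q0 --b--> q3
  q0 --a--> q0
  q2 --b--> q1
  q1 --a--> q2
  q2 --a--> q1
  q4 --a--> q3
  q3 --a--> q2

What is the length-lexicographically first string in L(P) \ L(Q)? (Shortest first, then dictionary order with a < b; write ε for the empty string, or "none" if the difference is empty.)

The string ab is accepted by P but not by Q.
No shorter string lies in the difference, and ab is the lexicographically first length-2 string in L(P) \ L(Q).

ab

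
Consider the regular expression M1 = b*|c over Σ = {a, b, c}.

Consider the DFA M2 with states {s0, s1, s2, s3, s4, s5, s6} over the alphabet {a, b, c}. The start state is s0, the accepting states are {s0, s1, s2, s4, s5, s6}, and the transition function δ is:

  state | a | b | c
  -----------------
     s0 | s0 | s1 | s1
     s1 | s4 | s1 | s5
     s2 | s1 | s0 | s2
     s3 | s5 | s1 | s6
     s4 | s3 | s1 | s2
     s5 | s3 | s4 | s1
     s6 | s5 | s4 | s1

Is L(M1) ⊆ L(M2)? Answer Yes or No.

Converting the expression M1 to a DFA (subset construction, then merging equivalent states) gives the minimal DFA with states {r0, r1, r2, r3}, start state r0, accepting states {r0, r2, r3} and transitions r0: a→r1, b→r2, c→r3; r1: a→r1, b→r1, c→r1; r2: a→r1, b→r2, c→r1; r3: a→r1, b→r1, c→r1.
Exploring the product automaton M1 × M2 from the start pair (r0, s0), following both machines on each input symbol, reaches 10 state pairs: (r0, s0), (r1, s0), (r2, s1), (r3, s1), (r1, s1), (r1, s4), (r1, s5), (r1, s3), (r1, s2), (r1, s6).
M1 accepts in {r0, r2, r3} and M2 accepts in {s0, s1, s2, s4, s5, s6}. The reachable pairs whose M1-component is accepting are (r0, s0), (r2, s1), (r3, s1); in each of them the M2-component is accepting too, so the product for L(M1) \ L(M2) (M1-component accepting, M2-component rejecting) has no reachable accepting pair and the difference is empty.
Hence every string in L(M1) is also in L(M2).

Yes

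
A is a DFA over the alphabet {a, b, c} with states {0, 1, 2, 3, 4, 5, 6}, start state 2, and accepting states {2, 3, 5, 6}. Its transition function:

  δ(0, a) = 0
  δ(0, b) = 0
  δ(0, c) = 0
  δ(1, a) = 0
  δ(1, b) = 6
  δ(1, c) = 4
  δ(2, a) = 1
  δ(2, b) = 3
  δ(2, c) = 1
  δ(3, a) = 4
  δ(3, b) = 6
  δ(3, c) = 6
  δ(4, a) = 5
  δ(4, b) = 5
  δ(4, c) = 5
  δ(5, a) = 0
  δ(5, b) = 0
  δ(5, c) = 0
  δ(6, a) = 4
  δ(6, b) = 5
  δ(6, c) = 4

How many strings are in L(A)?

43

The useful subgraph on states {1, 2, 3, 4, 5, 6} is acyclic, so L(A) is finite; the longest accepting path visits 5 useful states, giving maximum string length 4.
Counting accepting paths from 2 by length: 1 of length 0, 1 of length 1, 4 of length 2, 13 of length 3, 24 of length 4. Total 43.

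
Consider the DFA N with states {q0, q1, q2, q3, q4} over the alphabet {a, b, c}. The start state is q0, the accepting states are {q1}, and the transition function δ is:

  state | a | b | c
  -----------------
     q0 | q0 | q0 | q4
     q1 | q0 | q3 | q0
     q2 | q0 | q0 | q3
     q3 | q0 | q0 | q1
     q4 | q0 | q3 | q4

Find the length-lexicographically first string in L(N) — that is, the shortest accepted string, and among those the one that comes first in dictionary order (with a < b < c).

A breadth-first search from q0 reaches an accepting state first via the path q0 → q4 → q3 → q1 on input cbc.
No string of length < 3 is accepted (BFS exhausts all shorter strings without reaching an accepting state), and cbc is the lexicographically least accepting string of length 3.

cbc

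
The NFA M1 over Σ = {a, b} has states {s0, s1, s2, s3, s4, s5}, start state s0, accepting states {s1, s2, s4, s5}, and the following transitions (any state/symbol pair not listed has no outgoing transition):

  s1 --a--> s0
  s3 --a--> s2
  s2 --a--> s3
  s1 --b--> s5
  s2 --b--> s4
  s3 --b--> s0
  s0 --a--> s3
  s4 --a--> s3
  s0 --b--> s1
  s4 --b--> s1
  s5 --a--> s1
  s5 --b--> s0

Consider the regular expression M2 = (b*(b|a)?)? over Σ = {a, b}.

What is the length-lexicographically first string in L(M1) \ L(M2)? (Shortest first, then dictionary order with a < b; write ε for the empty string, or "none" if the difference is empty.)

The string aa is accepted by M1 but not by M2.
No shorter string lies in the difference, and aa is the lexicographically first length-2 string in L(M1) \ L(M2).

aa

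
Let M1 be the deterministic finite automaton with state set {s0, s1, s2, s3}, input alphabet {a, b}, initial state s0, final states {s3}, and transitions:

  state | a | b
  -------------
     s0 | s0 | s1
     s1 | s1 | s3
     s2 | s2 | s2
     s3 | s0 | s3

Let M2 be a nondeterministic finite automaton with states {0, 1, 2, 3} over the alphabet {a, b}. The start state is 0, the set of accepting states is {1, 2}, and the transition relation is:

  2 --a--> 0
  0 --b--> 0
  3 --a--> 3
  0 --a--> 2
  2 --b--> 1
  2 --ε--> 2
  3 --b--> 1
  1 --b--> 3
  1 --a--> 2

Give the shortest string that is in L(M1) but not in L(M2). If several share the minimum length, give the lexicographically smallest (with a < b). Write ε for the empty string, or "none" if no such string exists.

The string bb is accepted by M1 but not by M2.
No shorter string lies in the difference, and bb is the lexicographically first length-2 string in L(M1) \ L(M2).

bb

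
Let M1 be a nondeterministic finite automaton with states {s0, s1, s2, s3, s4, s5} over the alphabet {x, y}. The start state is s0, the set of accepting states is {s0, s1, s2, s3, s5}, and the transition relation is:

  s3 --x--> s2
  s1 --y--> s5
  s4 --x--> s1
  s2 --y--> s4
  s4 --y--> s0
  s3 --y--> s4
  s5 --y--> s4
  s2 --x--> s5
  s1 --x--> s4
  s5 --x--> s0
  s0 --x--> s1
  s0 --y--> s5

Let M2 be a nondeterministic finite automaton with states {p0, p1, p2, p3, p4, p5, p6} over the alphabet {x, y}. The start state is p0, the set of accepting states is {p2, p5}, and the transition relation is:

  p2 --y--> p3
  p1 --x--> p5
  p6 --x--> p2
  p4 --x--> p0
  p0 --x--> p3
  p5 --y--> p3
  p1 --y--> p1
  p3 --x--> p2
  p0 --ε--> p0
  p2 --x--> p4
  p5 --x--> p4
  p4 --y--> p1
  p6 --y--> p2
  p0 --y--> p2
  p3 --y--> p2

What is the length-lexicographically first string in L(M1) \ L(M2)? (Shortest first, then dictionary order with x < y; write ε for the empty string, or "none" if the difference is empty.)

ε

The empty string ε is accepted by M1 but not by M2.
Since ε is the unique shortest string, it is the required witness.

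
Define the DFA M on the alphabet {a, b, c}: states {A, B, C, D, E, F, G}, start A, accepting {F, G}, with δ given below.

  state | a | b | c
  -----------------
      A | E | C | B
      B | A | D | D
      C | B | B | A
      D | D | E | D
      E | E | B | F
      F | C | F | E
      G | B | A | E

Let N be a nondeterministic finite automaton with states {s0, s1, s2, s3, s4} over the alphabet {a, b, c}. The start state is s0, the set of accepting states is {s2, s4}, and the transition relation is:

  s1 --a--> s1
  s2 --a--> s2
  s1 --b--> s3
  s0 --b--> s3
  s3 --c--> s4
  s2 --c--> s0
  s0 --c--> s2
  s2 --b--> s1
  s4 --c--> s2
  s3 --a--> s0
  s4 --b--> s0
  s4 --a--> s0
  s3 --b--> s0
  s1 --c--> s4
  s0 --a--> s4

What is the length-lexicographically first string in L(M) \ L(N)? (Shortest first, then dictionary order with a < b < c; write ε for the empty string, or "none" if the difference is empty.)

acb

The string acb is accepted by M but not by N.
No shorter string lies in the difference, and acb is the lexicographically first length-3 string in L(M) \ L(N).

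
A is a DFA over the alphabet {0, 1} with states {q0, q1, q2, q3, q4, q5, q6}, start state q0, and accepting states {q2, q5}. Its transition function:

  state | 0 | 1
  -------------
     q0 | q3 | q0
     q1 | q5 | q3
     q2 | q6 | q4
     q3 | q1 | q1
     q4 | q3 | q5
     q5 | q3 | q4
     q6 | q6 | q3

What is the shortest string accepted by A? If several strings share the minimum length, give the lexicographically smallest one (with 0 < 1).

A breadth-first search from q0 reaches an accepting state first via the path q0 → q3 → q1 → q5 on input 000.
No string of length < 3 is accepted (BFS exhausts all shorter strings without reaching an accepting state), and 000 is the lexicographically least accepting string of length 3.

000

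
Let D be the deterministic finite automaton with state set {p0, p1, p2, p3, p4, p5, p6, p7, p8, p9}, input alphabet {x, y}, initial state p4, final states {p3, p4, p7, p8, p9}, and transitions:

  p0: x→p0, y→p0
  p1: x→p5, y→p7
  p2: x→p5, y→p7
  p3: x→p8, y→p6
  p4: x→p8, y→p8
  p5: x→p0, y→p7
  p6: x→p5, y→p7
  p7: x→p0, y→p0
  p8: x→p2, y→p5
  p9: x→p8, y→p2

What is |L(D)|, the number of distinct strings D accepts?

The useful subgraph on states {p2, p4, p5, p7, p8} is acyclic, so L(D) is finite; the longest accepting path visits 5 useful states, giving maximum string length 4.
Counting accepting paths from p4 by length: 1 of length 0, 2 of length 1, 4 of length 3, 2 of length 4. Total 9.

9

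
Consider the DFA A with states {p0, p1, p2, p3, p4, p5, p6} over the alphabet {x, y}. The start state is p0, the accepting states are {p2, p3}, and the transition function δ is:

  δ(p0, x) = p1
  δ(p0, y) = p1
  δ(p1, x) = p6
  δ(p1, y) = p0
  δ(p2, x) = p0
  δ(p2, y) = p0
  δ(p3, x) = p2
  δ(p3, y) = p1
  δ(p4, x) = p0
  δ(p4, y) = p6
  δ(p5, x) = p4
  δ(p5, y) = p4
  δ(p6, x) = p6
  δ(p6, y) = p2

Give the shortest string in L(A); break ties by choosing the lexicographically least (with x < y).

A breadth-first search from p0 reaches an accepting state first via the path p0 → p1 → p6 → p2 on input xxy.
No string of length < 3 is accepted (BFS exhausts all shorter strings without reaching an accepting state), and xxy is the lexicographically least accepting string of length 3.

xxy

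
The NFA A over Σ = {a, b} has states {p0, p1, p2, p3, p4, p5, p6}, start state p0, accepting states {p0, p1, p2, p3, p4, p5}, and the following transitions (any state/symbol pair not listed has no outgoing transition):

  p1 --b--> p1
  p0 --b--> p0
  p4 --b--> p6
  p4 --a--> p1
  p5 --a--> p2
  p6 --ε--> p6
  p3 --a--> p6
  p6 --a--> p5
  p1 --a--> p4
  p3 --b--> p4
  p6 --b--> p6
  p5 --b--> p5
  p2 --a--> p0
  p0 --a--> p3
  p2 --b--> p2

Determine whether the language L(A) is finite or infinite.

infinite

State p0 is reachable from the start and can reach an accepting state, and it lies on the cycle p0 → p0.
Traversing that cycle any number of times yields accepted strings of unbounded length, so the language is infinite.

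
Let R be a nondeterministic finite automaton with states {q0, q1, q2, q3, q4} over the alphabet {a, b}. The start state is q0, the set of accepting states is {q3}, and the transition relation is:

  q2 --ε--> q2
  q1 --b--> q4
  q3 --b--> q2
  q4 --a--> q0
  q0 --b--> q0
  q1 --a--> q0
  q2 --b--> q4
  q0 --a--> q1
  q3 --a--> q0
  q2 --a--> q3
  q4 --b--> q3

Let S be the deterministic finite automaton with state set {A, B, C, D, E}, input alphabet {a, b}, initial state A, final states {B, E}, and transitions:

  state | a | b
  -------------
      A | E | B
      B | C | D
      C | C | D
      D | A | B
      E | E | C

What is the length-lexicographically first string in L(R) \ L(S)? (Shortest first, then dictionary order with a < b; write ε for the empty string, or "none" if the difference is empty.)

abb

The string abb is accepted by R but not by S.
No shorter string lies in the difference, and abb is the lexicographically first length-3 string in L(R) \ L(S).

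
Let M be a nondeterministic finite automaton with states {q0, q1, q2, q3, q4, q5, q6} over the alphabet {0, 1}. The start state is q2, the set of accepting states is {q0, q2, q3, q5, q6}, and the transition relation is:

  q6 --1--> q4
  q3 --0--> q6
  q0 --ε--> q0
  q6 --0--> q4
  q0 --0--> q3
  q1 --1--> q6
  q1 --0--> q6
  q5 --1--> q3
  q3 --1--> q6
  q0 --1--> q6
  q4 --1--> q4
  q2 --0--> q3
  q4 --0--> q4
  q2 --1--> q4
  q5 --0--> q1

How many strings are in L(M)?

4

The useful subgraph on states {q2, q3, q6} is acyclic, so L(M) is finite; the longest accepting path visits 3 useful states, giving maximum string length 2.
Counting accepting paths from q2 by length: 1 of length 0, 1 of length 1, 2 of length 2. Total 4.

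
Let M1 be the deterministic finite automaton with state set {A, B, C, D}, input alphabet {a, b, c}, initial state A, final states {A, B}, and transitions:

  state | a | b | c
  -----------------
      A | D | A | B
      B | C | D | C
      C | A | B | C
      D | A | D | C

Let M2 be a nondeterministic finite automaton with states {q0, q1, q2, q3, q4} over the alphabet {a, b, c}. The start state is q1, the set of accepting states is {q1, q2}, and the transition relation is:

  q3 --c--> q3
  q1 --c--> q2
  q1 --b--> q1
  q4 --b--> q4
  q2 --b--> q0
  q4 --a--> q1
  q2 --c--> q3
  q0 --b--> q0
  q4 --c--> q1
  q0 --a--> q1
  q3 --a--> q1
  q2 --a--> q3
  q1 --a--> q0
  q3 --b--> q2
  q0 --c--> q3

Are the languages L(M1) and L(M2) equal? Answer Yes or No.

Exploring the product automaton M1 × M2 from the start pair (A, q1), following both machines on each input symbol, reaches 4 state pairs: (A, q1), (D, q0), (B, q2), (C, q3).
M1 accepts in {A, B} and M2 accepts in {q1, q2}. In every reachable pair the two components are either both accepting — (A, q1), (B, q2) — or both non-accepting, so no string is accepted by exactly one of the machines: L(M1) \ L(M2) and L(M2) \ L(M1) are both empty.
Hence every string is accepted by M1 iff it is accepted by M2, and the two languages coincide.

Yes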